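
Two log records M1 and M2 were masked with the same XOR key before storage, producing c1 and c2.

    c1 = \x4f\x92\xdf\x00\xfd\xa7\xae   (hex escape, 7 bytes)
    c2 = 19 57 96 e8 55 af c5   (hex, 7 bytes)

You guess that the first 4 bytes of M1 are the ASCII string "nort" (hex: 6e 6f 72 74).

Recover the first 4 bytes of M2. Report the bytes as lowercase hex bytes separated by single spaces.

First, c1 ⊕ c2 = (M1 ⊕ K) ⊕ (M2 ⊕ K) = M1 ⊕ M2, so the key drops out. Then M2 = (M1 ⊕ M2) ⊕ M1 over the first 4 bytes.
byte 0: (4f ^ 19) ^ 6e = 56 ^ 6e = 38
byte 1: (92 ^ 57) ^ 6f = c5 ^ 6f = aa
byte 2: (df ^ 96) ^ 72 = 49 ^ 72 = 3b
byte 3: (00 ^ e8) ^ 74 = e8 ^ 74 = 9c

38 aa 3b 9c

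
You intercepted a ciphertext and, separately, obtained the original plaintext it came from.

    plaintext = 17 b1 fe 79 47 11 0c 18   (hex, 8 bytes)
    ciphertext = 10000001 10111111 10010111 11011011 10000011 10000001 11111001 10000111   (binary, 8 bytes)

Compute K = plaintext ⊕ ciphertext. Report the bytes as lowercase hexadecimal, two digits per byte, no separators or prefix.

960e69a2c490f59f

Since ciphertext = plaintext ⊕ K, XORing both sides with plaintext gives K = plaintext ⊕ ciphertext.
byte 0:  23 XOR 129 = 150
byte 1: 177 XOR 191 =  14
byte 2: 254 XOR 151 = 105
byte 3: 121 XOR 219 = 162
byte 4:  71 XOR 131 = 196
byte 5:  17 XOR 129 = 144
byte 6:  12 XOR 249 = 245
byte 7:  24 XOR 135 = 159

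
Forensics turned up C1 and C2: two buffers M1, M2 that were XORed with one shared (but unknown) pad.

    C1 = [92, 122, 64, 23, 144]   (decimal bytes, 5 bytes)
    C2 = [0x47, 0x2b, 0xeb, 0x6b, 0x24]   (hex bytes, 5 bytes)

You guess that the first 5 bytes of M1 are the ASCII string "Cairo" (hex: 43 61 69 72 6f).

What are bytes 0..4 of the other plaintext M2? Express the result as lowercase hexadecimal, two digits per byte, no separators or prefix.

First, C1 ⊕ C2 = (M1 ⊕ K) ⊕ (M2 ⊕ K) = M1 ⊕ M2, so the key drops out. Then M2 = (M1 ⊕ M2) ⊕ M1 over the first 5 bytes.
byte 0: (5c xor 47) xor 43 = 1b xor 43 = 58
byte 1: (7a xor 2b) xor 61 = 51 xor 61 = 30
byte 2: (40 xor eb) xor 69 = ab xor 69 = c2
byte 3: (17 xor 6b) xor 72 = 7c xor 72 = 0e
byte 4: (90 xor 24) xor 6f = b4 xor 6f = db

5830c20edb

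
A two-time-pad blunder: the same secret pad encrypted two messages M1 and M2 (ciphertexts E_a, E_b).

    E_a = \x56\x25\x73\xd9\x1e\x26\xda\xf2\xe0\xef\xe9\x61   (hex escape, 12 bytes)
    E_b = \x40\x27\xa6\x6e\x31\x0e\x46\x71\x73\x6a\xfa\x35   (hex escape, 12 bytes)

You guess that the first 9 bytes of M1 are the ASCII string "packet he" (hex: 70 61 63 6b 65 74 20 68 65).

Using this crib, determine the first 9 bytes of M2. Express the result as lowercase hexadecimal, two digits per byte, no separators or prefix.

First, E_a ⊕ E_b = (M1 ⊕ K) ⊕ (M2 ⊕ K) = M1 ⊕ M2, so the key drops out. Then M2 = (M1 ⊕ M2) ⊕ M1 over the first 9 bytes.
byte 0: (56 ^ 40) ^ 70 = 16 ^ 70 = 66
byte 1: (25 ^ 27) ^ 61 = 02 ^ 61 = 63
byte 2: (73 ^ a6) ^ 63 = d5 ^ 63 = b6
byte 3: (d9 ^ 6e) ^ 6b = b7 ^ 6b = dc
byte 4: (1e ^ 31) ^ 65 = 2f ^ 65 = 4a
byte 5: (26 ^ 0e) ^ 74 = 28 ^ 74 = 5c
byte 6: (da ^ 46) ^ 20 = 9c ^ 20 = bc
byte 7: (f2 ^ 71) ^ 68 = 83 ^ 68 = eb
byte 8: (e0 ^ 73) ^ 65 = 93 ^ 65 = f6

6663b6dc4a5cbcebf6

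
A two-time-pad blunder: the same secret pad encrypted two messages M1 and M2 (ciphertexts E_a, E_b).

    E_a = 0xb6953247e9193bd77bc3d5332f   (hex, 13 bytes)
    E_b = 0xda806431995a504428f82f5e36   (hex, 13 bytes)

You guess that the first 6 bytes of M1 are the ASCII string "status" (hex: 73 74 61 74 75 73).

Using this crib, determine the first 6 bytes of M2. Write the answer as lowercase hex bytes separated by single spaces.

First, E_a ⊕ E_b = (M1 ⊕ K) ⊕ (M2 ⊕ K) = M1 ⊕ M2, so the key drops out. Then M2 = (M1 ⊕ M2) ⊕ M1 over the first 6 bytes.
byte 0: (b6 XOR da) XOR 73 = 6c XOR 73 = 1f
byte 1: (95 XOR 80) XOR 74 = 15 XOR 74 = 61
byte 2: (32 XOR 64) XOR 61 = 56 XOR 61 = 37
byte 3: (47 XOR 31) XOR 74 = 76 XOR 74 = 02
byte 4: (e9 XOR 99) XOR 75 = 70 XOR 75 = 05
byte 5: (19 XOR 5a) XOR 73 = 43 XOR 73 = 30

1f 61 37 02 05 30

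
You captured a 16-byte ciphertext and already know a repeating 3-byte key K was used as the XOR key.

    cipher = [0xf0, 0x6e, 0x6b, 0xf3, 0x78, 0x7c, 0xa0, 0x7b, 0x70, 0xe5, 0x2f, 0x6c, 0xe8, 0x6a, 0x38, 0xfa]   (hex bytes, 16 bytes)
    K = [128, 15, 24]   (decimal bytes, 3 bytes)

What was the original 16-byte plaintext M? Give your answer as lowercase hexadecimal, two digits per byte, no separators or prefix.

7061737377642074686520746865207a

The 3-byte key repeats, so the effective keystream is 80 0f 18 80 0f 18 80 0f 18 80 0f 18 80 0f 18 80.
byte 0: f0 ⊕ 80 = 70
byte 1: 6e ⊕ 0f = 61
byte 2: 6b ⊕ 18 = 73
byte 3: f3 ⊕ 80 = 73
byte 4: 78 ⊕ 0f = 77
byte 5: 7c ⊕ 18 = 64
byte 6: a0 ⊕ 80 = 20
byte 7: 7b ⊕ 0f = 74
byte 8: 70 ⊕ 18 = 68
byte 9: e5 ⊕ 80 = 65
byte 10: 2f ⊕ 0f = 20
byte 11: 6c ⊕ 18 = 74
byte 12: e8 ⊕ 80 = 68
byte 13: 6a ⊕ 0f = 65
byte 14: 38 ⊕ 18 = 20
byte 15: fa ⊕ 80 = 7a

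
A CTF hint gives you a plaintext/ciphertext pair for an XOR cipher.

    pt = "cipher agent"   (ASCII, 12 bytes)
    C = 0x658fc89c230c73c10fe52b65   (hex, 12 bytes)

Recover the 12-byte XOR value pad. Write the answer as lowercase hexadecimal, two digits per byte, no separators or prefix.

06e6b8f4467e53a068804511

Since C = pt ⊕ pad, XORing both sides with pt gives pad = pt ⊕ C.
byte 0: 63 XOR 65 = 06
byte 1: 69 XOR 8f = e6
byte 2: 70 XOR c8 = b8
byte 3: 68 XOR 9c = f4
byte 4: 65 XOR 23 = 46
byte 5: 72 XOR 0c = 7e
byte 6: 20 XOR 73 = 53
byte 7: 61 XOR c1 = a0
byte 8: 67 XOR 0f = 68
byte 9: 65 XOR e5 = 80
byte 10: 6e XOR 2b = 45
byte 11: 74 XOR 65 = 11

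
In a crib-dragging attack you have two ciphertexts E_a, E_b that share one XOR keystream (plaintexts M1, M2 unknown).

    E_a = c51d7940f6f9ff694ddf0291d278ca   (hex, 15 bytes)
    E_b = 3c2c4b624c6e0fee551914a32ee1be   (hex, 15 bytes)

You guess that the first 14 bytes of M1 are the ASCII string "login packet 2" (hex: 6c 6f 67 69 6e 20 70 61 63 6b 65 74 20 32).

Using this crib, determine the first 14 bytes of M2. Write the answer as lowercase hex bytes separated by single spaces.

95 5e 55 4b d4 b7 80 e6 7b ad 73 46 dc ab

First, E_a ⊕ E_b = (M1 ⊕ K) ⊕ (M2 ⊕ K) = M1 ⊕ M2, so the key drops out. Then M2 = (M1 ⊕ M2) ⊕ M1 over the first 14 bytes.
byte 0: (c5 ^ 3c) ^ 6c = f9 ^ 6c = 95
byte 1: (1d ^ 2c) ^ 6f = 31 ^ 6f = 5e
byte 2: (79 ^ 4b) ^ 67 = 32 ^ 67 = 55
byte 3: (40 ^ 62) ^ 69 = 22 ^ 69 = 4b
byte 4: (f6 ^ 4c) ^ 6e = ba ^ 6e = d4
byte 5: (f9 ^ 6e) ^ 20 = 97 ^ 20 = b7
byte 6: (ff ^ 0f) ^ 70 = f0 ^ 70 = 80
byte 7: (69 ^ ee) ^ 61 = 87 ^ 61 = e6
byte 8: (4d ^ 55) ^ 63 = 18 ^ 63 = 7b
byte 9: (df ^ 19) ^ 6b = c6 ^ 6b = ad
byte 10: (02 ^ 14) ^ 65 = 16 ^ 65 = 73
byte 11: (91 ^ a3) ^ 74 = 32 ^ 74 = 46
byte 12: (d2 ^ 2e) ^ 20 = fc ^ 20 = dc
byte 13: (78 ^ e1) ^ 32 = 99 ^ 32 = ab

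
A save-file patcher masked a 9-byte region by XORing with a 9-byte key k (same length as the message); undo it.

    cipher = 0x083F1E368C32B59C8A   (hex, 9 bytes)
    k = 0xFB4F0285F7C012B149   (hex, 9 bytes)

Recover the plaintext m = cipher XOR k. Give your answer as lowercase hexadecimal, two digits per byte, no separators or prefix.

f3701cb37bf2a72dc3

08 xor fb = f3
3f xor 4f = 70
1e xor 02 = 1c
36 xor 85 = b3
8c xor f7 = 7b
32 xor c0 = f2
b5 xor 12 = a7
9c xor b1 = 2d
8a xor 49 = c3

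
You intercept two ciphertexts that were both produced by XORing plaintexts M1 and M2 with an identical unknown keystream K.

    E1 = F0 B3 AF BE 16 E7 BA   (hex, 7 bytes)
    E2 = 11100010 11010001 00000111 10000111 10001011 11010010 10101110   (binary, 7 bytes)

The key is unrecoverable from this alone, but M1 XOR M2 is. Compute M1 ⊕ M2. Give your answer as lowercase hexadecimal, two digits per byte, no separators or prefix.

E1 ⊕ E2 = (M1 ⊕ K) ⊕ (M2 ⊕ K) = M1 ⊕ M2 — the shared key cancels under XOR.
f0 XOR e2 = 12
b3 XOR d1 = 62
af XOR 07 = a8
be XOR 87 = 39
16 XOR 8b = 9d
e7 XOR d2 = 35
ba XOR ae = 14

1262a8399d3514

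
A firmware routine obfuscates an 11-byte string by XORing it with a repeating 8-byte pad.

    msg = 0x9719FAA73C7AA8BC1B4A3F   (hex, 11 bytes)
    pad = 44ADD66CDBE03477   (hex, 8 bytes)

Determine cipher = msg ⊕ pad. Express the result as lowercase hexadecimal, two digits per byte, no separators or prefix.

d3b42ccbe79a9ccb5fe7e9

The 8-byte key repeats, so the effective keystream is 44 ad d6 6c db e0 34 77 44 ad d6.
byte 0: 10010111 ^ 01000100 = 11010011
byte 1: 00011001 ^ 10101101 = 10110100
byte 2: 11111010 ^ 11010110 = 00101100
byte 3: 10100111 ^ 01101100 = 11001011
byte 4: 00111100 ^ 11011011 = 11100111
byte 5: 01111010 ^ 11100000 = 10011010
byte 6: 10101000 ^ 00110100 = 10011100
byte 7: 10111100 ^ 01110111 = 11001011
byte 8: 00011011 ^ 01000100 = 01011111
byte 9: 01001010 ^ 10101101 = 11100111
byte 10: 00111111 ^ 11010110 = 11101001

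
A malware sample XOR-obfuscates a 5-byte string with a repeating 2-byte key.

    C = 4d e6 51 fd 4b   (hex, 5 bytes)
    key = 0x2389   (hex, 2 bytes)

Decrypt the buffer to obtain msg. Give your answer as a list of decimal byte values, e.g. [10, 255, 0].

The 2-byte key repeats, so the effective keystream is 23 89 23 89 23.
byte 0: 01001101 XOR 00100011 = 01101110
byte 1: 11100110 XOR 10001001 = 01101111
byte 2: 01010001 XOR 00100011 = 01110010
byte 3: 11111101 XOR 10001001 = 01110100
byte 4: 01001011 XOR 00100011 = 01101000

[110, 111, 114, 116, 104]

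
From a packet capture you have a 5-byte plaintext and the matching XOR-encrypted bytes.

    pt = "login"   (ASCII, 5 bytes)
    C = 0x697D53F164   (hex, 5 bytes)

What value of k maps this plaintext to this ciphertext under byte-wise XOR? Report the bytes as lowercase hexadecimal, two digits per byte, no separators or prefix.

Since C = pt ⊕ k, XORing both sides with pt gives k = pt ⊕ C.
108 XOR 105 =   5
111 XOR 125 =  18
103 XOR  83 =  52
105 XOR 241 = 152
110 XOR 100 =  10

051234980a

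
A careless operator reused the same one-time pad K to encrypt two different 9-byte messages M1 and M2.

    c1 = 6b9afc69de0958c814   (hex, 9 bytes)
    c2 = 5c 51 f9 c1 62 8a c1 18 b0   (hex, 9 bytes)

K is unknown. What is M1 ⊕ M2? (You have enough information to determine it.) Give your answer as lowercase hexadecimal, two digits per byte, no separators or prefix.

c1 ⊕ c2 = (M1 ⊕ K) ⊕ (M2 ⊕ K) = M1 ⊕ M2 — the shared key cancels under XOR.
byte 0: 01101011 ^ 01011100 = 00110111
byte 1: 10011010 ^ 01010001 = 11001011
byte 2: 11111100 ^ 11111001 = 00000101
byte 3: 01101001 ^ 11000001 = 10101000
byte 4: 11011110 ^ 01100010 = 10111100
byte 5: 00001001 ^ 10001010 = 10000011
byte 6: 01011000 ^ 11000001 = 10011001
byte 7: 11001000 ^ 00011000 = 11010000
byte 8: 00010100 ^ 10110000 = 10100100

37cb05a8bc8399d0a4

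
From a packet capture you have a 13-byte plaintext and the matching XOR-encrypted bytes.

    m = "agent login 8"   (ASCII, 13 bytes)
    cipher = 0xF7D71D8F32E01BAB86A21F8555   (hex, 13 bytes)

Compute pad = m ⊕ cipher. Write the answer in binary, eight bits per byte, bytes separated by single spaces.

10010110 10110000 01111000 11100001 01000110 11000000 01110111 11000100 11100001 11001011 01110001 10100101 01101101

Since cipher = m ⊕ pad, XORing both sides with m gives pad = m ⊕ cipher.
01100001 xor 11110111 = 10010110
01100111 xor 11010111 = 10110000
01100101 xor 00011101 = 01111000
01101110 xor 10001111 = 11100001
01110100 xor 00110010 = 01000110
00100000 xor 11100000 = 11000000
01101100 xor 00011011 = 01110111
01101111 xor 10101011 = 11000100
01100111 xor 10000110 = 11100001
01101001 xor 10100010 = 11001011
01101110 xor 00011111 = 01110001
00100000 xor 10000101 = 10100101
00111000 xor 01010101 = 01101101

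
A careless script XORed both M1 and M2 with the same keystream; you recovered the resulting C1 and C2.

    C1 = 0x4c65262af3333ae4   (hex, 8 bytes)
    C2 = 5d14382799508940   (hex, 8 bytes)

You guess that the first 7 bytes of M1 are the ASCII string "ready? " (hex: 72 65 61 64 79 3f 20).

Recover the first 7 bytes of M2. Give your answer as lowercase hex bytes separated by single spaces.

First, C1 ⊕ C2 = (M1 ⊕ K) ⊕ (M2 ⊕ K) = M1 ⊕ M2, so the key drops out. Then M2 = (M1 ⊕ M2) ⊕ M1 over the first 7 bytes.
byte 0: (4c ^ 5d) ^ 72 = 11 ^ 72 = 63
byte 1: (65 ^ 14) ^ 65 = 71 ^ 65 = 14
byte 2: (26 ^ 38) ^ 61 = 1e ^ 61 = 7f
byte 3: (2a ^ 27) ^ 64 = 0d ^ 64 = 69
byte 4: (f3 ^ 99) ^ 79 = 6a ^ 79 = 13
byte 5: (33 ^ 50) ^ 3f = 63 ^ 3f = 5c
byte 6: (3a ^ 89) ^ 20 = b3 ^ 20 = 93

63 14 7f 69 13 5c 93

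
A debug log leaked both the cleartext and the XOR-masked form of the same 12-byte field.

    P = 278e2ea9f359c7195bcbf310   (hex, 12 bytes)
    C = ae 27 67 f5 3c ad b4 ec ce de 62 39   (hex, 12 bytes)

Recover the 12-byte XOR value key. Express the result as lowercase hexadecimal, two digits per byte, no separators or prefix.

Since C = P ⊕ key, XORing both sides with P gives key = P ⊕ C.
27 ^ ae = 89
8e ^ 27 = a9
2e ^ 67 = 49
a9 ^ f5 = 5c
f3 ^ 3c = cf
59 ^ ad = f4
c7 ^ b4 = 73
19 ^ ec = f5
5b ^ ce = 95
cb ^ de = 15
f3 ^ 62 = 91
10 ^ 39 = 29

89a9495ccff473f595159129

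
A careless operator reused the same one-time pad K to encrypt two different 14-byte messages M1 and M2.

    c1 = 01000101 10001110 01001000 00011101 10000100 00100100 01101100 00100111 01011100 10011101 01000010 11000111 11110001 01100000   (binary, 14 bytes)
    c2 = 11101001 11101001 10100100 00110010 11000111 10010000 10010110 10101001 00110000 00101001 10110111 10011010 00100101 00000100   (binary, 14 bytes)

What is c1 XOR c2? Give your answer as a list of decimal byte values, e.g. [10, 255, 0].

[172, 103, 236, 47, 67, 180, 250, 142, 108, 180, 245, 93, 212, 100]

c1 ⊕ c2 = (M1 ⊕ K) ⊕ (M2 ⊕ K) = M1 ⊕ M2 — the shared key cancels under XOR.
01000101 ^ 11101001 = 10101100
10001110 ^ 11101001 = 01100111
01001000 ^ 10100100 = 11101100
00011101 ^ 00110010 = 00101111
10000100 ^ 11000111 = 01000011
00100100 ^ 10010000 = 10110100
01101100 ^ 10010110 = 11111010
00100111 ^ 10101001 = 10001110
01011100 ^ 00110000 = 01101100
10011101 ^ 00101001 = 10110100
01000010 ^ 10110111 = 11110101
11000111 ^ 10011010 = 01011101
11110001 ^ 00100101 = 11010100
01100000 ^ 00000100 = 01100100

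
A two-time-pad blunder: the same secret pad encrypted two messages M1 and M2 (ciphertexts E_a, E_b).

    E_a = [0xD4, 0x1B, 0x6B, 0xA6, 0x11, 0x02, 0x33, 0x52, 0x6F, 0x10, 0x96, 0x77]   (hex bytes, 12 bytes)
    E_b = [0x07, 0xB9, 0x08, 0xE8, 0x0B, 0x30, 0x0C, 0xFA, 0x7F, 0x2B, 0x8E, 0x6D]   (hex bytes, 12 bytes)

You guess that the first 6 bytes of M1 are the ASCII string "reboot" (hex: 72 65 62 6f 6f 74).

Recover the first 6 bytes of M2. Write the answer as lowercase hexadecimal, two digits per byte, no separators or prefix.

a1c701217546

First, E_a ⊕ E_b = (M1 ⊕ K) ⊕ (M2 ⊕ K) = M1 ⊕ M2, so the key drops out. Then M2 = (M1 ⊕ M2) ⊕ M1 over the first 6 bytes.
byte 0: (d4 xor 07) xor 72 = d3 xor 72 = a1
byte 1: (1b xor b9) xor 65 = a2 xor 65 = c7
byte 2: (6b xor 08) xor 62 = 63 xor 62 = 01
byte 3: (a6 xor e8) xor 6f = 4e xor 6f = 21
byte 4: (11 xor 0b) xor 6f = 1a xor 6f = 75
byte 5: (02 xor 30) xor 74 = 32 xor 74 = 46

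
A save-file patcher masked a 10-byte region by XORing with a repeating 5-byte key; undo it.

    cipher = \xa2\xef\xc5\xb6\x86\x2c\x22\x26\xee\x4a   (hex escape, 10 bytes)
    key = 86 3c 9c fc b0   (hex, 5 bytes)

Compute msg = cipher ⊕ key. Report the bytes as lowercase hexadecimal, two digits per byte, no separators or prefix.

24d3594a36aa1eba12fa

The 5-byte key repeats, so the effective keystream is 86 3c 9c fc b0 86 3c 9c fc b0.
byte 0: 10100010 ⊕ 10000110 = 00100100
byte 1: 11101111 ⊕ 00111100 = 11010011
byte 2: 11000101 ⊕ 10011100 = 01011001
byte 3: 10110110 ⊕ 11111100 = 01001010
byte 4: 10000110 ⊕ 10110000 = 00110110
byte 5: 00101100 ⊕ 10000110 = 10101010
byte 6: 00100010 ⊕ 00111100 = 00011110
byte 7: 00100110 ⊕ 10011100 = 10111010
byte 8: 11101110 ⊕ 11111100 = 00010010
byte 9: 01001010 ⊕ 10110000 = 11111010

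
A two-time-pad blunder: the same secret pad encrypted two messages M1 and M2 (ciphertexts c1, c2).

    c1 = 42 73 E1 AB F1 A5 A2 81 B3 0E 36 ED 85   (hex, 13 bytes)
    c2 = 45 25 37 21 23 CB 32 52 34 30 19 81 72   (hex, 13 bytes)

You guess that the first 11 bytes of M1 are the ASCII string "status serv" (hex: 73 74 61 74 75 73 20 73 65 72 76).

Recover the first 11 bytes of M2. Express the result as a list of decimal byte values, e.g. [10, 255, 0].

First, c1 ⊕ c2 = (M1 ⊕ K) ⊕ (M2 ⊕ K) = M1 ⊕ M2, so the key drops out. Then M2 = (M1 ⊕ M2) ⊕ M1 over the first 11 bytes.
byte 0: (42 ⊕ 45) ⊕ 73 = 07 ⊕ 73 = 74
byte 1: (73 ⊕ 25) ⊕ 74 = 56 ⊕ 74 = 22
byte 2: (e1 ⊕ 37) ⊕ 61 = d6 ⊕ 61 = b7
byte 3: (ab ⊕ 21) ⊕ 74 = 8a ⊕ 74 = fe
byte 4: (f1 ⊕ 23) ⊕ 75 = d2 ⊕ 75 = a7
byte 5: (a5 ⊕ cb) ⊕ 73 = 6e ⊕ 73 = 1d
byte 6: (a2 ⊕ 32) ⊕ 20 = 90 ⊕ 20 = b0
byte 7: (81 ⊕ 52) ⊕ 73 = d3 ⊕ 73 = a0
byte 8: (b3 ⊕ 34) ⊕ 65 = 87 ⊕ 65 = e2
byte 9: (0e ⊕ 30) ⊕ 72 = 3e ⊕ 72 = 4c
byte 10: (36 ⊕ 19) ⊕ 76 = 2f ⊕ 76 = 59

[116, 34, 183, 254, 167, 29, 176, 160, 226, 76, 89]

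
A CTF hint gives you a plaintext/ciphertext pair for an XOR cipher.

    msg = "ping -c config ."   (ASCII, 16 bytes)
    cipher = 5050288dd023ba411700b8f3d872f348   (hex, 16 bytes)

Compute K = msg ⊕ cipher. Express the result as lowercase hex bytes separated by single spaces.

Since cipher = msg ⊕ K, XORing both sides with msg gives K = msg ⊕ cipher.
70 XOR 50 = 20
69 XOR 50 = 39
6e XOR 28 = 46
67 XOR 8d = ea
20 XOR d0 = f0
2d XOR 23 = 0e
63 XOR ba = d9
20 XOR 41 = 61
63 XOR 17 = 74
6f XOR 00 = 6f
6e XOR b8 = d6
66 XOR f3 = 95
69 XOR d8 = b1
67 XOR 72 = 15
20 XOR f3 = d3
2e XOR 48 = 66

20 39 46 ea f0 0e d9 61 74 6f d6 95 b1 15 d3 66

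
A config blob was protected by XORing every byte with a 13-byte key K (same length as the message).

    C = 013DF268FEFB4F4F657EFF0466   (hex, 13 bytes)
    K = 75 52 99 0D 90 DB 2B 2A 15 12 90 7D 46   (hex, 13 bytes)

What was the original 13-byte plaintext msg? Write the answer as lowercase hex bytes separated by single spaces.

74 6f 6b 65 6e 20 64 65 70 6c 6f 79 20

XOR is its own inverse, so applying the key byte-wise gives the result directly.
01 xor 75 = 74
3d xor 52 = 6f
f2 xor 99 = 6b
68 xor 0d = 65
fe xor 90 = 6e
fb xor db = 20
4f xor 2b = 64
4f xor 2a = 65
65 xor 15 = 70
7e xor 12 = 6c
ff xor 90 = 6f
04 xor 7d = 79
66 xor 46 = 20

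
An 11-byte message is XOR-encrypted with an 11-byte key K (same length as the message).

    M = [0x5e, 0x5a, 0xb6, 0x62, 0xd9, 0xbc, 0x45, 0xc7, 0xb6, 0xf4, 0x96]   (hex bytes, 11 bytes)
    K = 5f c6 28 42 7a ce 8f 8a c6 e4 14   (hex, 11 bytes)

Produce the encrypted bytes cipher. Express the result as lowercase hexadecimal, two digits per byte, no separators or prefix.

019c9e20a372ca4d701082

5e ^ 5f = 01
5a ^ c6 = 9c
b6 ^ 28 = 9e
62 ^ 42 = 20
d9 ^ 7a = a3
bc ^ ce = 72
45 ^ 8f = ca
c7 ^ 8a = 4d
b6 ^ c6 = 70
f4 ^ e4 = 10
96 ^ 14 = 82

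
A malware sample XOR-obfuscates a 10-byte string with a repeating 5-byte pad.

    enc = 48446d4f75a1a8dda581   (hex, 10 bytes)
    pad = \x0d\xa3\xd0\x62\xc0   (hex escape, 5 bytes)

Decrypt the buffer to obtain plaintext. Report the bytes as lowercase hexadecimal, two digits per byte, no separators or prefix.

The 5-byte key repeats, so the effective keystream is 0d a3 d0 62 c0 0d a3 d0 62 c0.
byte 0: 48 ^ 0d = 45
byte 1: 44 ^ a3 = e7
byte 2: 6d ^ d0 = bd
byte 3: 4f ^ 62 = 2d
byte 4: 75 ^ c0 = b5
byte 5: a1 ^ 0d = ac
byte 6: a8 ^ a3 = 0b
byte 7: dd ^ d0 = 0d
byte 8: a5 ^ 62 = c7
byte 9: 81 ^ c0 = 41

45e7bd2db5ac0b0dc741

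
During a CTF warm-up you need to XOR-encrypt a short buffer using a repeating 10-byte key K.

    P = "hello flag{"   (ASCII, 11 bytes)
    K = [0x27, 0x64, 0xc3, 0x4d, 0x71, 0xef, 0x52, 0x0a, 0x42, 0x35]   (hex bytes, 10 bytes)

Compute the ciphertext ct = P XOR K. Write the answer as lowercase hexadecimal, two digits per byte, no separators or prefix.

4f01af211ecf346623525c

The 10-byte key repeats, so the effective keystream is 27 64 c3 4d 71 ef 52 0a 42 35 27.
byte 0: 68 xor 27 = 4f
byte 1: 65 xor 64 = 01
byte 2: 6c xor c3 = af
byte 3: 6c xor 4d = 21
byte 4: 6f xor 71 = 1e
byte 5: 20 xor ef = cf
byte 6: 66 xor 52 = 34
byte 7: 6c xor 0a = 66
byte 8: 61 xor 42 = 23
byte 9: 67 xor 35 = 52
byte 10: 7b xor 27 = 5c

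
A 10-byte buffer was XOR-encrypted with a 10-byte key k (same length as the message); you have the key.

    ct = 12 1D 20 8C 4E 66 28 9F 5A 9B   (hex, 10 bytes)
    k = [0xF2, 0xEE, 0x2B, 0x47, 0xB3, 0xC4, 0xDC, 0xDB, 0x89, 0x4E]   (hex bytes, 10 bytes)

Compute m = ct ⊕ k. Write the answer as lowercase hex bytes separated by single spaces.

XOR is its own inverse, so applying the key byte-wise gives the result directly.
byte 0:  18 XOR 242 = 224
byte 1:  29 XOR 238 = 243
byte 2:  32 XOR  43 =  11
byte 3: 140 XOR  71 = 203
byte 4:  78 XOR 179 = 253
byte 5: 102 XOR 196 = 162
byte 6:  40 XOR 220 = 244
byte 7: 159 XOR 219 =  68
byte 8:  90 XOR 137 = 211
byte 9: 155 XOR  78 = 213

e0 f3 0b cb fd a2 f4 44 d3 d5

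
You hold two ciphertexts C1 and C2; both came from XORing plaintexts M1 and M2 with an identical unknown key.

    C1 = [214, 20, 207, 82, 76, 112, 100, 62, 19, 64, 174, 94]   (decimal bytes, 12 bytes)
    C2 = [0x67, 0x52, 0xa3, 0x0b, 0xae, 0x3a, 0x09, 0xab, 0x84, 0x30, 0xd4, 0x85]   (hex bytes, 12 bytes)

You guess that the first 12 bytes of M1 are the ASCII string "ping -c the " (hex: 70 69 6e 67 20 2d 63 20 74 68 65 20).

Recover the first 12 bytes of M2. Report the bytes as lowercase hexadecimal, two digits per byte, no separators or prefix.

c12f023ec2670eb5e3181ffb

First, C1 ⊕ C2 = (M1 ⊕ K) ⊕ (M2 ⊕ K) = M1 ⊕ M2, so the key drops out. Then M2 = (M1 ⊕ M2) ⊕ M1 over the first 12 bytes.
byte 0: (d6 ^ 67) ^ 70 = b1 ^ 70 = c1
byte 1: (14 ^ 52) ^ 69 = 46 ^ 69 = 2f
byte 2: (cf ^ a3) ^ 6e = 6c ^ 6e = 02
byte 3: (52 ^ 0b) ^ 67 = 59 ^ 67 = 3e
byte 4: (4c ^ ae) ^ 20 = e2 ^ 20 = c2
byte 5: (70 ^ 3a) ^ 2d = 4a ^ 2d = 67
byte 6: (64 ^ 09) ^ 63 = 6d ^ 63 = 0e
byte 7: (3e ^ ab) ^ 20 = 95 ^ 20 = b5
byte 8: (13 ^ 84) ^ 74 = 97 ^ 74 = e3
byte 9: (40 ^ 30) ^ 68 = 70 ^ 68 = 18
byte 10: (ae ^ d4) ^ 65 = 7a ^ 65 = 1f
byte 11: (5e ^ 85) ^ 20 = db ^ 20 = fb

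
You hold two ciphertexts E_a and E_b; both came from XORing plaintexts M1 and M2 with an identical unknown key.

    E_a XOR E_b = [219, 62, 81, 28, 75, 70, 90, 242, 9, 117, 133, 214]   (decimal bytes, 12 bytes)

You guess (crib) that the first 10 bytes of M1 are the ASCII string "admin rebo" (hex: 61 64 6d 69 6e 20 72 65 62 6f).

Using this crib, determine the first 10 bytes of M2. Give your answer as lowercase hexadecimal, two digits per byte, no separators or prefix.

Since E_a ⊕ E_b = M1 ⊕ M2, XORing with the guessed M1 bytes yields the corresponding M2 bytes: M2 = (E_a ⊕ E_b) ⊕ M1.
db ^ 61 = ba
3e ^ 64 = 5a
51 ^ 6d = 3c
1c ^ 69 = 75
4b ^ 6e = 25
46 ^ 20 = 66
5a ^ 72 = 28
f2 ^ 65 = 97
09 ^ 62 = 6b
75 ^ 6f = 1a

ba5a3c75256628976b1a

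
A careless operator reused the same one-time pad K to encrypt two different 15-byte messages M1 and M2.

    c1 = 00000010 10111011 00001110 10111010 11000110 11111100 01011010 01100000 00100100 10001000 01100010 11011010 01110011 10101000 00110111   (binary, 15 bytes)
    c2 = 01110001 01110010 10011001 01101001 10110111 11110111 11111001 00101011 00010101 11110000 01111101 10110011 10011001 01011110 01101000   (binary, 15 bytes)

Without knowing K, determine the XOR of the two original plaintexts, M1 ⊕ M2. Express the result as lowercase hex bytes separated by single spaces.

73 c9 97 d3 71 0b a3 4b 31 78 1f 69 ea f6 5f

c1 ⊕ c2 = (M1 ⊕ K) ⊕ (M2 ⊕ K) = M1 ⊕ M2 — the shared key cancels under XOR.
  2 XOR 113 = 115
187 XOR 114 = 201
 14 XOR 153 = 151
186 XOR 105 = 211
198 XOR 183 = 113
252 XOR 247 =  11
 90 XOR 249 = 163
 96 XOR  43 =  75
 36 XOR  21 =  49
136 XOR 240 = 120
 98 XOR 125 =  31
218 XOR 179 = 105
115 XOR 153 = 234
168 XOR  94 = 246
 55 XOR 104 =  95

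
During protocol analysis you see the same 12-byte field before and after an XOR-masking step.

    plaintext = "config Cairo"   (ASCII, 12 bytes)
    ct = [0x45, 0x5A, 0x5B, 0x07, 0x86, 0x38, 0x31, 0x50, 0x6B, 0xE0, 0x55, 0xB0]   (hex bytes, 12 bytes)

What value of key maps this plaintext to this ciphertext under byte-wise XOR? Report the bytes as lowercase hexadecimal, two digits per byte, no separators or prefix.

26353561ef5f11130a8927df

Since ct = plaintext ⊕ key, XORing both sides with plaintext gives key = plaintext ⊕ ct.
byte 0: 63 ^ 45 = 26
byte 1: 6f ^ 5a = 35
byte 2: 6e ^ 5b = 35
byte 3: 66 ^ 07 = 61
byte 4: 69 ^ 86 = ef
byte 5: 67 ^ 38 = 5f
byte 6: 20 ^ 31 = 11
byte 7: 43 ^ 50 = 13
byte 8: 61 ^ 6b = 0a
byte 9: 69 ^ e0 = 89
byte 10: 72 ^ 55 = 27
byte 11: 6f ^ b0 = df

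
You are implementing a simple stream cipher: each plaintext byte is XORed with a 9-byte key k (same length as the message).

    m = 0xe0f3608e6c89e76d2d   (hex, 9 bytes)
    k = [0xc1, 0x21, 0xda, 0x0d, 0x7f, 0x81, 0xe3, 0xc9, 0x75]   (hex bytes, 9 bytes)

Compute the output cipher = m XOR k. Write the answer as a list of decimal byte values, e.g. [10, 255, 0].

[33, 210, 186, 131, 19, 8, 4, 164, 88]

e0 ⊕ c1 = 21
f3 ⊕ 21 = d2
60 ⊕ da = ba
8e ⊕ 0d = 83
6c ⊕ 7f = 13
89 ⊕ 81 = 08
e7 ⊕ e3 = 04
6d ⊕ c9 = a4
2d ⊕ 75 = 58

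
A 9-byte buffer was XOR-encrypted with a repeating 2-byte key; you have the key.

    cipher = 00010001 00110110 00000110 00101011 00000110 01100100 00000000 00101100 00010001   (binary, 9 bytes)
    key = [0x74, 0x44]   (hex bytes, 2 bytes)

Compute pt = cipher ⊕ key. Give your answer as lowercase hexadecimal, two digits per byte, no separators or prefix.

6572726f7220746865

The 2-byte key repeats, so the effective keystream is 74 44 74 44 74 44 74 44 74.
byte 0:  17 ⊕ 116 = 101
byte 1:  54 ⊕  68 = 114
byte 2:   6 ⊕ 116 = 114
byte 3:  43 ⊕  68 = 111
byte 4:   6 ⊕ 116 = 114
byte 5: 100 ⊕  68 =  32
byte 6:   0 ⊕ 116 = 116
byte 7:  44 ⊕  68 = 104
byte 8:  17 ⊕ 116 = 101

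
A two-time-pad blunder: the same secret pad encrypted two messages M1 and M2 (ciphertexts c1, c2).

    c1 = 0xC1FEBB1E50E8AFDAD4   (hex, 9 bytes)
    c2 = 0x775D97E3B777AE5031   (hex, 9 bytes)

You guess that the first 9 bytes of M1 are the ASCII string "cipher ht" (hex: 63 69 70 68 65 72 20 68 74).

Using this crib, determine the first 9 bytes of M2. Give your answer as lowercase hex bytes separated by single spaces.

First, c1 ⊕ c2 = (M1 ⊕ K) ⊕ (M2 ⊕ K) = M1 ⊕ M2, so the key drops out. Then M2 = (M1 ⊕ M2) ⊕ M1 over the first 9 bytes.
byte 0: (c1 ⊕ 77) ⊕ 63 = b6 ⊕ 63 = d5
byte 1: (fe ⊕ 5d) ⊕ 69 = a3 ⊕ 69 = ca
byte 2: (bb ⊕ 97) ⊕ 70 = 2c ⊕ 70 = 5c
byte 3: (1e ⊕ e3) ⊕ 68 = fd ⊕ 68 = 95
byte 4: (50 ⊕ b7) ⊕ 65 = e7 ⊕ 65 = 82
byte 5: (e8 ⊕ 77) ⊕ 72 = 9f ⊕ 72 = ed
byte 6: (af ⊕ ae) ⊕ 20 = 01 ⊕ 20 = 21
byte 7: (da ⊕ 50) ⊕ 68 = 8a ⊕ 68 = e2
byte 8: (d4 ⊕ 31) ⊕ 74 = e5 ⊕ 74 = 91

d5 ca 5c 95 82 ed 21 e2 91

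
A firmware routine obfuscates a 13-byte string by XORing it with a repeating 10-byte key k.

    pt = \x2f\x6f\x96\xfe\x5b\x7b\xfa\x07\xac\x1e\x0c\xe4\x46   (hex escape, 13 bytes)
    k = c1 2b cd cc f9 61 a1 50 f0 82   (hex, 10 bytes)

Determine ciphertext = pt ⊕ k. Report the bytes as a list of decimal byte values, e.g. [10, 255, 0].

The 10-byte key repeats, so the effective keystream is c1 2b cd cc f9 61 a1 50 f0 82 c1 2b cd.
byte 0: 2f XOR c1 = ee
byte 1: 6f XOR 2b = 44
byte 2: 96 XOR cd = 5b
byte 3: fe XOR cc = 32
byte 4: 5b XOR f9 = a2
byte 5: 7b XOR 61 = 1a
byte 6: fa XOR a1 = 5b
byte 7: 07 XOR 50 = 57
byte 8: ac XOR f0 = 5c
byte 9: 1e XOR 82 = 9c
byte 10: 0c XOR c1 = cd
byte 11: e4 XOR 2b = cf
byte 12: 46 XOR cd = 8b

[238, 68, 91, 50, 162, 26, 91, 87, 92, 156, 205, 207, 139]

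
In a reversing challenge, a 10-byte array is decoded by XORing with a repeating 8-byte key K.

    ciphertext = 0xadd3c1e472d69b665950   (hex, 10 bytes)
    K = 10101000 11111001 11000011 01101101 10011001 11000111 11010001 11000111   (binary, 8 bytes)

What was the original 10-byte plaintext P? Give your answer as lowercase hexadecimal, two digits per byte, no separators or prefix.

052a0289eb114aa1f1a9

The 8-byte key repeats, so the effective keystream is a8 f9 c3 6d 99 c7 d1 c7 a8 f9.
byte 0: 10101101 ⊕ 10101000 = 00000101
byte 1: 11010011 ⊕ 11111001 = 00101010
byte 2: 11000001 ⊕ 11000011 = 00000010
byte 3: 11100100 ⊕ 01101101 = 10001001
byte 4: 01110010 ⊕ 10011001 = 11101011
byte 5: 11010110 ⊕ 11000111 = 00010001
byte 6: 10011011 ⊕ 11010001 = 01001010
byte 7: 01100110 ⊕ 11000111 = 10100001
byte 8: 01011001 ⊕ 10101000 = 11110001
byte 9: 01010000 ⊕ 11111001 = 10101001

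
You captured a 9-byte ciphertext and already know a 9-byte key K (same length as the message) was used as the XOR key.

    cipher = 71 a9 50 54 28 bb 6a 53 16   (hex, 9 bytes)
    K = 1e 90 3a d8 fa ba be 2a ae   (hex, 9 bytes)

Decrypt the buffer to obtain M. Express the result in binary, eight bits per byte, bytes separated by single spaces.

71 ⊕ 1e = 6f
a9 ⊕ 90 = 39
50 ⊕ 3a = 6a
54 ⊕ d8 = 8c
28 ⊕ fa = d2
bb ⊕ ba = 01
6a ⊕ be = d4
53 ⊕ 2a = 79
16 ⊕ ae = b8

01101111 00111001 01101010 10001100 11010010 00000001 11010100 01111001 10111000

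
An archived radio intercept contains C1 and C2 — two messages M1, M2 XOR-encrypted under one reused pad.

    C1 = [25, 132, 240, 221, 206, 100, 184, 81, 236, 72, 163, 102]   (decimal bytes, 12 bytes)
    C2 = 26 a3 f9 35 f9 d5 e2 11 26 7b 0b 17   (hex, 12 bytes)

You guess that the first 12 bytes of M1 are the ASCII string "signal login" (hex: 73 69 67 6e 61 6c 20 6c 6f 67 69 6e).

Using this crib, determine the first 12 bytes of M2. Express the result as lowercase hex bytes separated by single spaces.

First, C1 ⊕ C2 = (M1 ⊕ K) ⊕ (M2 ⊕ K) = M1 ⊕ M2, so the key drops out. Then M2 = (M1 ⊕ M2) ⊕ M1 over the first 12 bytes.
byte 0: (19 ⊕ 26) ⊕ 73 = 3f ⊕ 73 = 4c
byte 1: (84 ⊕ a3) ⊕ 69 = 27 ⊕ 69 = 4e
byte 2: (f0 ⊕ f9) ⊕ 67 = 09 ⊕ 67 = 6e
byte 3: (dd ⊕ 35) ⊕ 6e = e8 ⊕ 6e = 86
byte 4: (ce ⊕ f9) ⊕ 61 = 37 ⊕ 61 = 56
byte 5: (64 ⊕ d5) ⊕ 6c = b1 ⊕ 6c = dd
byte 6: (b8 ⊕ e2) ⊕ 20 = 5a ⊕ 20 = 7a
byte 7: (51 ⊕ 11) ⊕ 6c = 40 ⊕ 6c = 2c
byte 8: (ec ⊕ 26) ⊕ 6f = ca ⊕ 6f = a5
byte 9: (48 ⊕ 7b) ⊕ 67 = 33 ⊕ 67 = 54
byte 10: (a3 ⊕ 0b) ⊕ 69 = a8 ⊕ 69 = c1
byte 11: (66 ⊕ 17) ⊕ 6e = 71 ⊕ 6e = 1f

4c 4e 6e 86 56 dd 7a 2c a5 54 c1 1f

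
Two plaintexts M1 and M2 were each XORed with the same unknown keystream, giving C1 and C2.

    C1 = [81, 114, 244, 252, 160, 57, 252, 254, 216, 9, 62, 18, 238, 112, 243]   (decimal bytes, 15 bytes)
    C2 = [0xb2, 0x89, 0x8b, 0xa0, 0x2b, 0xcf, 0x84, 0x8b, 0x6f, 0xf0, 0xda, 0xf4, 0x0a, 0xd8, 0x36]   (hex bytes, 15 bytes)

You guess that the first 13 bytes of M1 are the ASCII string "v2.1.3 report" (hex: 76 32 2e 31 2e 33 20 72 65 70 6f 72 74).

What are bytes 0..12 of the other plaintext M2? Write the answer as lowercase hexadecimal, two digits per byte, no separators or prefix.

First, C1 ⊕ C2 = (M1 ⊕ K) ⊕ (M2 ⊕ K) = M1 ⊕ M2, so the key drops out. Then M2 = (M1 ⊕ M2) ⊕ M1 over the first 13 bytes.
byte 0: (51 ^ b2) ^ 76 = e3 ^ 76 = 95
byte 1: (72 ^ 89) ^ 32 = fb ^ 32 = c9
byte 2: (f4 ^ 8b) ^ 2e = 7f ^ 2e = 51
byte 3: (fc ^ a0) ^ 31 = 5c ^ 31 = 6d
byte 4: (a0 ^ 2b) ^ 2e = 8b ^ 2e = a5
byte 5: (39 ^ cf) ^ 33 = f6 ^ 33 = c5
byte 6: (fc ^ 84) ^ 20 = 78 ^ 20 = 58
byte 7: (fe ^ 8b) ^ 72 = 75 ^ 72 = 07
byte 8: (d8 ^ 6f) ^ 65 = b7 ^ 65 = d2
byte 9: (09 ^ f0) ^ 70 = f9 ^ 70 = 89
byte 10: (3e ^ da) ^ 6f = e4 ^ 6f = 8b
byte 11: (12 ^ f4) ^ 72 = e6 ^ 72 = 94
byte 12: (ee ^ 0a) ^ 74 = e4 ^ 74 = 90

95c9516da5c55807d2898b9490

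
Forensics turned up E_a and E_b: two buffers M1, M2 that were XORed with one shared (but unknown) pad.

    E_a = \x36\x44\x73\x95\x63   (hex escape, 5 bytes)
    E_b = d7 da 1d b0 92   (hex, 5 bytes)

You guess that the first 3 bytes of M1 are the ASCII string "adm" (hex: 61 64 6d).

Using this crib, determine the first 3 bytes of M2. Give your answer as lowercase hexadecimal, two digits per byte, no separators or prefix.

80fa03

First, E_a ⊕ E_b = (M1 ⊕ K) ⊕ (M2 ⊕ K) = M1 ⊕ M2, so the key drops out. Then M2 = (M1 ⊕ M2) ⊕ M1 over the first 3 bytes.
byte 0: (36 ^ d7) ^ 61 = e1 ^ 61 = 80
byte 1: (44 ^ da) ^ 64 = 9e ^ 64 = fa
byte 2: (73 ^ 1d) ^ 6d = 6e ^ 6d = 03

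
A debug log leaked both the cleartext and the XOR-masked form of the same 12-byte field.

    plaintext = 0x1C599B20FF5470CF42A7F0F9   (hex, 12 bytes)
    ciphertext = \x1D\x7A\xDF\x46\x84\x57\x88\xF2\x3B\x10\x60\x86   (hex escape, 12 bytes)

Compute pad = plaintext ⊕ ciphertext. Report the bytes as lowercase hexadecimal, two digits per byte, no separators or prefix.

Since ciphertext = plaintext ⊕ pad, XORing both sides with plaintext gives pad = plaintext ⊕ ciphertext.
 28 xor  29 =   1
 89 xor 122 =  35
155 xor 223 =  68
 32 xor  70 = 102
255 xor 132 = 123
 84 xor  87 =   3
112 xor 136 = 248
207 xor 242 =  61
 66 xor  59 = 121
167 xor  16 = 183
240 xor  96 = 144
249 xor 134 = 127

012344667b03f83d79b7907f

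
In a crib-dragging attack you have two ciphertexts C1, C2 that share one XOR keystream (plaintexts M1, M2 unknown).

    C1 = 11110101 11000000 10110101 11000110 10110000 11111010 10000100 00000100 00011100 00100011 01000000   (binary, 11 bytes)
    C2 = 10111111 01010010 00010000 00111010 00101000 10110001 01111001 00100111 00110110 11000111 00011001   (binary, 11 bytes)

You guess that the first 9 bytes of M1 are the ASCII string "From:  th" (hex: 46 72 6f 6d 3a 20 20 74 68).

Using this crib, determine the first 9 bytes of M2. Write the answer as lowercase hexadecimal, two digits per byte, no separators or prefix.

First, C1 ⊕ C2 = (M1 ⊕ K) ⊕ (M2 ⊕ K) = M1 ⊕ M2, so the key drops out. Then M2 = (M1 ⊕ M2) ⊕ M1 over the first 9 bytes.
byte 0: (f5 ⊕ bf) ⊕ 46 = 4a ⊕ 46 = 0c
byte 1: (c0 ⊕ 52) ⊕ 72 = 92 ⊕ 72 = e0
byte 2: (b5 ⊕ 10) ⊕ 6f = a5 ⊕ 6f = ca
byte 3: (c6 ⊕ 3a) ⊕ 6d = fc ⊕ 6d = 91
byte 4: (b0 ⊕ 28) ⊕ 3a = 98 ⊕ 3a = a2
byte 5: (fa ⊕ b1) ⊕ 20 = 4b ⊕ 20 = 6b
byte 6: (84 ⊕ 79) ⊕ 20 = fd ⊕ 20 = dd
byte 7: (04 ⊕ 27) ⊕ 74 = 23 ⊕ 74 = 57
byte 8: (1c ⊕ 36) ⊕ 68 = 2a ⊕ 68 = 42

0ce0ca91a26bdd5742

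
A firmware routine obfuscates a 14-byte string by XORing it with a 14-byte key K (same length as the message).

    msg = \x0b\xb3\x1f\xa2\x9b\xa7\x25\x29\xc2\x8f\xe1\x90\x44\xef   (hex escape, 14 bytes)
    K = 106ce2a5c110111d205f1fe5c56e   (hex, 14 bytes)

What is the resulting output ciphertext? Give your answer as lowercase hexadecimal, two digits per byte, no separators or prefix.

XOR is its own inverse, so applying the key byte-wise gives the result directly.
 11 XOR  16 =  27
179 XOR 108 = 223
 31 XOR 226 = 253
162 XOR 165 =   7
155 XOR 193 =  90
167 XOR  16 = 183
 37 XOR  17 =  52
 41 XOR  29 =  52
194 XOR  32 = 226
143 XOR  95 = 208
225 XOR  31 = 254
144 XOR 229 = 117
 68 XOR 197 = 129
239 XOR 110 = 129

1bdffd075ab73434e2d0fe758181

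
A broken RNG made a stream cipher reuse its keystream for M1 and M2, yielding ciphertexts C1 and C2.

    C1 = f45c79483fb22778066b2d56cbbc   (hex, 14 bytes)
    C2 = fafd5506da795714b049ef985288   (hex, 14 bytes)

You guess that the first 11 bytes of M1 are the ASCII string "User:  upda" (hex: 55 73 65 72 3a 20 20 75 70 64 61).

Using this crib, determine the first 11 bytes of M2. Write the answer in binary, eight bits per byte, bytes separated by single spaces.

01011011 11010010 01001001 00111100 11011111 11101011 01010000 00011001 11000110 01000110 10100011

First, C1 ⊕ C2 = (M1 ⊕ K) ⊕ (M2 ⊕ K) = M1 ⊕ M2, so the key drops out. Then M2 = (M1 ⊕ M2) ⊕ M1 over the first 11 bytes.
byte 0: (f4 ^ fa) ^ 55 = 0e ^ 55 = 5b
byte 1: (5c ^ fd) ^ 73 = a1 ^ 73 = d2
byte 2: (79 ^ 55) ^ 65 = 2c ^ 65 = 49
byte 3: (48 ^ 06) ^ 72 = 4e ^ 72 = 3c
byte 4: (3f ^ da) ^ 3a = e5 ^ 3a = df
byte 5: (b2 ^ 79) ^ 20 = cb ^ 20 = eb
byte 6: (27 ^ 57) ^ 20 = 70 ^ 20 = 50
byte 7: (78 ^ 14) ^ 75 = 6c ^ 75 = 19
byte 8: (06 ^ b0) ^ 70 = b6 ^ 70 = c6
byte 9: (6b ^ 49) ^ 64 = 22 ^ 64 = 46
byte 10: (2d ^ ef) ^ 61 = c2 ^ 61 = a3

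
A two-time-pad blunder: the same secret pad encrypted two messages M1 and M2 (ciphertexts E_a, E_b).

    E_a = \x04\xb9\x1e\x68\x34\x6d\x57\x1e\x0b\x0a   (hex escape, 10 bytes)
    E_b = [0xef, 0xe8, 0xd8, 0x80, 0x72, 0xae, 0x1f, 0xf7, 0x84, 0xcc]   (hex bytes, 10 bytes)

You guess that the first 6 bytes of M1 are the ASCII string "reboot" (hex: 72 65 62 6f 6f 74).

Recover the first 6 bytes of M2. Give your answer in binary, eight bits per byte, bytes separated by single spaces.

First, E_a ⊕ E_b = (M1 ⊕ K) ⊕ (M2 ⊕ K) = M1 ⊕ M2, so the key drops out. Then M2 = (M1 ⊕ M2) ⊕ M1 over the first 6 bytes.
byte 0: (04 ⊕ ef) ⊕ 72 = eb ⊕ 72 = 99
byte 1: (b9 ⊕ e8) ⊕ 65 = 51 ⊕ 65 = 34
byte 2: (1e ⊕ d8) ⊕ 62 = c6 ⊕ 62 = a4
byte 3: (68 ⊕ 80) ⊕ 6f = e8 ⊕ 6f = 87
byte 4: (34 ⊕ 72) ⊕ 6f = 46 ⊕ 6f = 29
byte 5: (6d ⊕ ae) ⊕ 74 = c3 ⊕ 74 = b7

10011001 00110100 10100100 10000111 00101001 10110111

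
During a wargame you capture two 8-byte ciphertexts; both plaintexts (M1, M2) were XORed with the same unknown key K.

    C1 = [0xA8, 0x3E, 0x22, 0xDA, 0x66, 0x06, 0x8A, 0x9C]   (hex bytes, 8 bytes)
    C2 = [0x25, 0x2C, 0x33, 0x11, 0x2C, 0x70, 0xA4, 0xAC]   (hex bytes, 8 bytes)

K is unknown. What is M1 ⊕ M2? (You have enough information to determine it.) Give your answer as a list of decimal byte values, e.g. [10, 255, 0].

C1 ⊕ C2 = (M1 ⊕ K) ⊕ (M2 ⊕ K) = M1 ⊕ M2 — the shared key cancels under XOR.
byte 0: a8 ⊕ 25 = 8d
byte 1: 3e ⊕ 2c = 12
byte 2: 22 ⊕ 33 = 11
byte 3: da ⊕ 11 = cb
byte 4: 66 ⊕ 2c = 4a
byte 5: 06 ⊕ 70 = 76
byte 6: 8a ⊕ a4 = 2e
byte 7: 9c ⊕ ac = 30

[141, 18, 17, 203, 74, 118, 46, 48]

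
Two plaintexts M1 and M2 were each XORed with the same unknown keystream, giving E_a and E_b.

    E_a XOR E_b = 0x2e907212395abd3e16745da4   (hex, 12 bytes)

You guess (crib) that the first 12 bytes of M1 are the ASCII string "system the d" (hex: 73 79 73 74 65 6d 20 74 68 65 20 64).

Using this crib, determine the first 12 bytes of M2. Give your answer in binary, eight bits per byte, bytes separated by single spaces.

01011101 11101001 00000001 01100110 01011100 00110111 10011101 01001010 01111110 00010001 01111101 11000000

Since E_a ⊕ E_b = M1 ⊕ M2, XORing with the guessed M1 bytes yields the corresponding M2 bytes: M2 = (E_a ⊕ E_b) ⊕ M1.
2e xor 73 = 5d
90 xor 79 = e9
72 xor 73 = 01
12 xor 74 = 66
39 xor 65 = 5c
5a xor 6d = 37
bd xor 20 = 9d
3e xor 74 = 4a
16 xor 68 = 7e
74 xor 65 = 11
5d xor 20 = 7d
a4 xor 64 = c0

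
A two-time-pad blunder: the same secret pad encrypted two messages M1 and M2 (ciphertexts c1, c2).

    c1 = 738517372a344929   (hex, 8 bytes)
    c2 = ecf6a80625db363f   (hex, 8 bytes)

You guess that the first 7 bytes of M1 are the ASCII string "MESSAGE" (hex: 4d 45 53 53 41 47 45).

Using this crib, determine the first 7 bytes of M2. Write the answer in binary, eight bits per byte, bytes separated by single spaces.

First, c1 ⊕ c2 = (M1 ⊕ K) ⊕ (M2 ⊕ K) = M1 ⊕ M2, so the key drops out. Then M2 = (M1 ⊕ M2) ⊕ M1 over the first 7 bytes.
byte 0: (73 XOR ec) XOR 4d = 9f XOR 4d = d2
byte 1: (85 XOR f6) XOR 45 = 73 XOR 45 = 36
byte 2: (17 XOR a8) XOR 53 = bf XOR 53 = ec
byte 3: (37 XOR 06) XOR 53 = 31 XOR 53 = 62
byte 4: (2a XOR 25) XOR 41 = 0f XOR 41 = 4e
byte 5: (34 XOR db) XOR 47 = ef XOR 47 = a8
byte 6: (49 XOR 36) XOR 45 = 7f XOR 45 = 3a

11010010 00110110 11101100 01100010 01001110 10101000 00111010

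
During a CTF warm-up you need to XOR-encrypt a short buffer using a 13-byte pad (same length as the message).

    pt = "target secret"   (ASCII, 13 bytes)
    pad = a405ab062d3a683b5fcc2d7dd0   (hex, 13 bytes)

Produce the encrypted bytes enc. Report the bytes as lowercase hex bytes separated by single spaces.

d0 64 d9 61 48 4e 48 48 3a af 5f 18 a4

116 XOR 164 = 208
 97 XOR   5 = 100
114 XOR 171 = 217
103 XOR   6 =  97
101 XOR  45 =  72
116 XOR  58 =  78
 32 XOR 104 =  72
115 XOR  59 =  72
101 XOR  95 =  58
 99 XOR 204 = 175
114 XOR  45 =  95
101 XOR 125 =  24
116 XOR 208 = 164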